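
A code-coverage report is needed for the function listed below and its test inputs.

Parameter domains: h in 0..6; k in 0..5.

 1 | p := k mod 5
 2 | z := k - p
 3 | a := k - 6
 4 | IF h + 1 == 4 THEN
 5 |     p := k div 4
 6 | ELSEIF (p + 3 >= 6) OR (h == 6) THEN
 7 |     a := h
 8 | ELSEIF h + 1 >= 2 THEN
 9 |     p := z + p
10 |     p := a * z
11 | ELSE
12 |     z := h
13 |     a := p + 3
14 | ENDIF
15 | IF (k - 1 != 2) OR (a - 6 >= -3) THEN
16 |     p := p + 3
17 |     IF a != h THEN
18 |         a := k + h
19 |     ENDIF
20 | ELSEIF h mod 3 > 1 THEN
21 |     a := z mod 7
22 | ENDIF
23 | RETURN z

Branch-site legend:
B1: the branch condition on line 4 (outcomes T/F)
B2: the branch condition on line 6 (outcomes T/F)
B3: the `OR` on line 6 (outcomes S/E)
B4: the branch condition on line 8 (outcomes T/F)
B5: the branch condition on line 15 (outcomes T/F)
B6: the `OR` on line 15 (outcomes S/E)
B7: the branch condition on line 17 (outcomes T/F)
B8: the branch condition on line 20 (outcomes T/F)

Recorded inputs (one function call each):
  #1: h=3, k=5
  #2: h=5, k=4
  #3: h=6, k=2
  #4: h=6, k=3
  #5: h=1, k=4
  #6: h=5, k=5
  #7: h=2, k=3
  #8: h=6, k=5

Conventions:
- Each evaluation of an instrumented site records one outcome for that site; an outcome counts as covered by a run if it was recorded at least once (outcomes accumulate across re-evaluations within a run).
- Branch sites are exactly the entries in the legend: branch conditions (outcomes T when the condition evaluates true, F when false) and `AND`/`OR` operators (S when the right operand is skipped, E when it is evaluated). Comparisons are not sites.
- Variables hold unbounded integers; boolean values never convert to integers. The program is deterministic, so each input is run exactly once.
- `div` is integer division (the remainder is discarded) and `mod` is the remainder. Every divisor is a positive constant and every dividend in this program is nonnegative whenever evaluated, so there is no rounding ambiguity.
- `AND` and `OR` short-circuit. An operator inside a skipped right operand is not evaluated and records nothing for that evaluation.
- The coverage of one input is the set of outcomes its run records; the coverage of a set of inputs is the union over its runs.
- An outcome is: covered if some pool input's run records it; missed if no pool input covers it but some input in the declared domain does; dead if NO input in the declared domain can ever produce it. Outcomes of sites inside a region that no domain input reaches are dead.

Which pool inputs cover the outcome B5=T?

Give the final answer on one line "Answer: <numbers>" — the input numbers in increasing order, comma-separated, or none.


input #1 (h=3, k=5): records B5=T
input #2 (h=5, k=4): records B5=T
input #3 (h=6, k=2): records B5=T
input #4 (h=6, k=3): records B5=T
input #5 (h=1, k=4): records B5=T
input #6 (h=5, k=5): records B5=T
input #7 (h=2, k=3): does not record B5=T
input #8 (h=6, k=5): records B5=T
Answer: 1, 2, 3, 4, 5, 6, 8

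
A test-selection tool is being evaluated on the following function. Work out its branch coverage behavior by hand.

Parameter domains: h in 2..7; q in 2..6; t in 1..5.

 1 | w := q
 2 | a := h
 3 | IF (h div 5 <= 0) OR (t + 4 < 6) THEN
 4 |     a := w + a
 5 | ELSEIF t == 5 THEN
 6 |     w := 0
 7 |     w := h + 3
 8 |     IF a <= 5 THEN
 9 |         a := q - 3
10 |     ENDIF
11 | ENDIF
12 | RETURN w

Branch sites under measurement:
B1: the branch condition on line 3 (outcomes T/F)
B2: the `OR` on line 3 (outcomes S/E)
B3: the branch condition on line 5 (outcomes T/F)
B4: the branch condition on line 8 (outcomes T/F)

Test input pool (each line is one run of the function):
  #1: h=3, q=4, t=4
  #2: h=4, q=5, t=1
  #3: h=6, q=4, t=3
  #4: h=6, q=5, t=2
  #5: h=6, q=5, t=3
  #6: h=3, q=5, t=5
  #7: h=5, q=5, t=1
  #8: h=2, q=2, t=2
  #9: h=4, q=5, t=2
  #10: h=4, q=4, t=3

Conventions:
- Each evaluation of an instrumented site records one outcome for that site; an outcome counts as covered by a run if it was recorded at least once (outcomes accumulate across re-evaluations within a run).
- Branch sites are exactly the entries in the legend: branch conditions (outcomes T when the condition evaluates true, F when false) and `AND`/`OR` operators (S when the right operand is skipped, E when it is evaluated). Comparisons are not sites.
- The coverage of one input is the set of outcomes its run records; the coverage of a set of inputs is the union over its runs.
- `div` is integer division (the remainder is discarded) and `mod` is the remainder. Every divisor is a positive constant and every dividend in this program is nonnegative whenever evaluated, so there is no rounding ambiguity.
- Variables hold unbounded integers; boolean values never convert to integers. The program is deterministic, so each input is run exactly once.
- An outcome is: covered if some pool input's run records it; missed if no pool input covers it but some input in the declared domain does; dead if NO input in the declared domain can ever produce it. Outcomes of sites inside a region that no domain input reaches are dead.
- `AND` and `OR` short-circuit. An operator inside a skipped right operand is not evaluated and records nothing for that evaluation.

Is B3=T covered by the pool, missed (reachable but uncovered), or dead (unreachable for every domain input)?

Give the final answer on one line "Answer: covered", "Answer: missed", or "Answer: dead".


no pool input records B3=T
but domain input (h=5, q=2, t=5) does record it -> reachable, so missed
Answer: missed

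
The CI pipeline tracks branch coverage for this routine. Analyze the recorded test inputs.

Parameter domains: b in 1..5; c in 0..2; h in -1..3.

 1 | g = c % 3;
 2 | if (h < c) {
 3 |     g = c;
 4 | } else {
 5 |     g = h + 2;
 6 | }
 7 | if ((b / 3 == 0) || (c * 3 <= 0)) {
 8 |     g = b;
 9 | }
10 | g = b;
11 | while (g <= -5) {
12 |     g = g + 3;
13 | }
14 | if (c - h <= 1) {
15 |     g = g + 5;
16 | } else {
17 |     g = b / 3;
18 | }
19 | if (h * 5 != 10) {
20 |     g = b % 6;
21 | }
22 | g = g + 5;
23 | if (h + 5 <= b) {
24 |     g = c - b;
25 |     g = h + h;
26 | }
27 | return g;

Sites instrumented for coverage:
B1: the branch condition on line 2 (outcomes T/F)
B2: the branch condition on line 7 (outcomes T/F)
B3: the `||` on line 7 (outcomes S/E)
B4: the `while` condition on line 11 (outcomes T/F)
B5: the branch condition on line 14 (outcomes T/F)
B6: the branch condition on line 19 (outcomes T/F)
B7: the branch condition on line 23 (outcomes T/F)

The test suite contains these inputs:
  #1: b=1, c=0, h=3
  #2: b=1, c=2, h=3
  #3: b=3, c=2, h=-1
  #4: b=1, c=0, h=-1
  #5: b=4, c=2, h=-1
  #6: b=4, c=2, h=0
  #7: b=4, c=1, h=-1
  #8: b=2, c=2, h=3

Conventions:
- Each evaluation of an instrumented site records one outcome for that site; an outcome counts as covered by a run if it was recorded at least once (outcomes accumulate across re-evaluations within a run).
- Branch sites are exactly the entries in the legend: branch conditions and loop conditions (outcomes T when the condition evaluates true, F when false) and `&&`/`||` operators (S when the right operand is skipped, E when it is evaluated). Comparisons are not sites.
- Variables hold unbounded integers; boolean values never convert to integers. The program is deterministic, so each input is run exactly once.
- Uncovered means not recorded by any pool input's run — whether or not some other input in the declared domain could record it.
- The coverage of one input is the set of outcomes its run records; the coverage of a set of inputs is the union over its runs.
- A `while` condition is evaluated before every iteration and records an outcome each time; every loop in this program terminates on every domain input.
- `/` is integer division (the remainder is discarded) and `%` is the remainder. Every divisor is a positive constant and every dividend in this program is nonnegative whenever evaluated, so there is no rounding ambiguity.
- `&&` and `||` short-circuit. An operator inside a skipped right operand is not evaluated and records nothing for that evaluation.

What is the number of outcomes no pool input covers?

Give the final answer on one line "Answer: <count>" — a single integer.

#1 (b=1, c=0, h=3) -> B1->F, B3->S, B2->T, B4->F, B5->T, B6->T, B7->F; covered: B1=F, B2=T, B3=S, B4=F, B5=T, B6=T, B7=F
#2 (b=1, c=2, h=3) -> B1->F, B3->S, B2->T, B4->F, B5->T, B6->T, B7->F; covered: B1=F, B2=T, B3=S, B4=F, B5=T, B6=T, B7=F
#3 (b=3, c=2, h=-1) -> B1->T, B3->E, B2->F, B4->F, B5->F, B6->T, B7->F; covered: B1=T, B2=F, B3=E, B4=F, B5=F, B6=T, B7=F
#4 (b=1, c=0, h=-1) -> B1->T, B3->S, B2->T, B4->F, B5->T, B6->T, B7->F; covered: B1=T, B2=T, B3=S, B4=F, B5=T, B6=T, B7=F
#5 (b=4, c=2, h=-1) -> B1->T, B3->E, B2->F, B4->F, B5->F, B6->T, B7->T; covered: B1=T, B2=F, B3=E, B4=F, B5=F, B6=T, B7=T
#6 (b=4, c=2, h=0) -> B1->T, B3->E, B2->F, B4->F, B5->F, B6->T, B7->F; covered: B1=T, B2=F, B3=E, B4=F, B5=F, B6=T, B7=F
#7 (b=4, c=1, h=-1) -> B1->T, B3->E, B2->F, B4->F, B5->F, B6->T, B7->T; covered: B1=T, B2=F, B3=E, B4=F, B5=F, B6=T, B7=T
#8 (b=2, c=2, h=3) -> B1->F, B3->S, B2->T, B4->F, B5->T, B6->T, B7->F; covered: B1=F, B2=T, B3=S, B4=F, B5=T, B6=T, B7=F
union over the pool: B1=T, B1=F, B2=T, B2=F, B3=S, B3=E, B4=F, B5=T, B5=F, B6=T, B7=T, B7=F
uncovered (2 of 14): B4=T, B6=F

Answer: 2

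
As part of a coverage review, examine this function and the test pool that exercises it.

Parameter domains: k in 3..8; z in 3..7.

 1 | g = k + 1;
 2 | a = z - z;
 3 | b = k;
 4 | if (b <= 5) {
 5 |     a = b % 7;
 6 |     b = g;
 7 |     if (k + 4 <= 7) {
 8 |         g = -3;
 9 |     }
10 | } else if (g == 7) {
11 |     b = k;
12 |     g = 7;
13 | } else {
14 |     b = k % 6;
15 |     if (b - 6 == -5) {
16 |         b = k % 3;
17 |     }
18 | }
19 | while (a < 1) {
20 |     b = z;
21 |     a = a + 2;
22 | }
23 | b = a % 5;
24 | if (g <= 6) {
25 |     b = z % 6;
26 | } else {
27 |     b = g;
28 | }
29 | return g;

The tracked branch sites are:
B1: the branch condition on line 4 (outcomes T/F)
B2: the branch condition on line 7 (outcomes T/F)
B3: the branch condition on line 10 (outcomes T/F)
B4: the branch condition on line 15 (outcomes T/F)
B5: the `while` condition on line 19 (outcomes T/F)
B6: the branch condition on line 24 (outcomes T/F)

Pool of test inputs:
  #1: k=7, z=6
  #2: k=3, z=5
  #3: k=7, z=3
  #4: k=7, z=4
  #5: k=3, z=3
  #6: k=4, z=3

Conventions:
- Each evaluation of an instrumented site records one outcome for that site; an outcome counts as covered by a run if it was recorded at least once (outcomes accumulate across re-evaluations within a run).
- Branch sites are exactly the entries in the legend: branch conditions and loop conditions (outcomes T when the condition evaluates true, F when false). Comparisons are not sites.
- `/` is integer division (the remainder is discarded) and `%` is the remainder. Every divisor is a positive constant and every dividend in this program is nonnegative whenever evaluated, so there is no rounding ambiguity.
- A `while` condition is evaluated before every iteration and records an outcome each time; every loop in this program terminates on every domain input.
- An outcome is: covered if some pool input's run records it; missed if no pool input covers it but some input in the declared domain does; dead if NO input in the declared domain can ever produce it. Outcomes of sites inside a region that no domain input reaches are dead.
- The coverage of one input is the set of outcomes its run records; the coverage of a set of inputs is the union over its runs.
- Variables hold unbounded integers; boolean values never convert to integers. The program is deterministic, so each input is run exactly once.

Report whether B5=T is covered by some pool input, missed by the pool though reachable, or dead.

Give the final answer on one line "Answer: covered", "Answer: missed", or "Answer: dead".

B5=T is recorded by pool input(s) 1, 3, 4 -> covered

Answer: covered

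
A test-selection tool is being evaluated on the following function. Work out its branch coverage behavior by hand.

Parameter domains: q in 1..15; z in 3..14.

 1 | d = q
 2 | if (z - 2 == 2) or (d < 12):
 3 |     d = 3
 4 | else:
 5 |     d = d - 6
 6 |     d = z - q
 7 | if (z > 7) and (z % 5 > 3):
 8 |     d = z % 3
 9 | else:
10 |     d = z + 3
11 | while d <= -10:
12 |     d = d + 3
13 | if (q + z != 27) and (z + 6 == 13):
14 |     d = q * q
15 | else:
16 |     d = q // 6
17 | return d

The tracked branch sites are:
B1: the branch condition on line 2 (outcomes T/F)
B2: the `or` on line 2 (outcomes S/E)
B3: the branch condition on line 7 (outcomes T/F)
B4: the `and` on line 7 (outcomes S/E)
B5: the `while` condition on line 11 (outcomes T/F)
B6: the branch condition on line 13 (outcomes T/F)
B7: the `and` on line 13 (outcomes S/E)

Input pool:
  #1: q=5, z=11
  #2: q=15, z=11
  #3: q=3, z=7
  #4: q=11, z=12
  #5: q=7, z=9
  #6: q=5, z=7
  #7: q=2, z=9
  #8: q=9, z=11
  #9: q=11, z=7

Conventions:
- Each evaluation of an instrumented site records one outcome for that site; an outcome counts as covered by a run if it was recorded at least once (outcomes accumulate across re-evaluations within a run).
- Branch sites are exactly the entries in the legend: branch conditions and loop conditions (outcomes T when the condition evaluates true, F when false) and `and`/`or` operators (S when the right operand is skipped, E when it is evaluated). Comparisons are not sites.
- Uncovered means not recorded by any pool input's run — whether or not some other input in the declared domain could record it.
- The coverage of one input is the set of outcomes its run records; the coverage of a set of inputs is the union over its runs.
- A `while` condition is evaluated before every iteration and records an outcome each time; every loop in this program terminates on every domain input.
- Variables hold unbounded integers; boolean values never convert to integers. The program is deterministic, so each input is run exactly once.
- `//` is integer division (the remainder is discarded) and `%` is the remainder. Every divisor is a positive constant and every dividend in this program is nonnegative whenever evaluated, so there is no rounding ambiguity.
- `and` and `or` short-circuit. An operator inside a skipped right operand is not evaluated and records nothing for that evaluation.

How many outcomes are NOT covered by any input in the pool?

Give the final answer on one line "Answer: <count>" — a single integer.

input #1, q=5, z=11: outcomes B1=T, B2=E, B3=F, B4=E, B5=F, B6=F, B7=E
input #2, q=15, z=11: outcomes B1=F, B2=E, B3=F, B4=E, B5=F, B6=F, B7=E
input #3, q=3, z=7: outcomes B1=T, B2=E, B3=F, B4=S, B5=F, B6=T, B7=E
input #4, q=11, z=12: outcomes B1=T, B2=E, B3=F, B4=E, B5=F, B6=F, B7=E
input #5, q=7, z=9: outcomes B1=T, B2=E, B3=T, B4=E, B5=F, B6=F, B7=E
input #6, q=5, z=7: outcomes B1=T, B2=E, B3=F, B4=S, B5=F, B6=T, B7=E
input #7, q=2, z=9: outcomes B1=T, B2=E, B3=T, B4=E, B5=F, B6=F, B7=E
input #8, q=9, z=11: outcomes B1=T, B2=E, B3=F, B4=E, B5=F, B6=F, B7=E
input #9, q=11, z=7: outcomes B1=T, B2=E, B3=F, B4=S, B5=F, B6=T, B7=E
union over the pool: B1=T, B1=F, B2=E, B3=T, B3=F, B4=S, B4=E, B5=F, B6=T, B6=F, B7=E
uncovered (3 of 14): B2=S, B5=T, B7=S

Answer: 3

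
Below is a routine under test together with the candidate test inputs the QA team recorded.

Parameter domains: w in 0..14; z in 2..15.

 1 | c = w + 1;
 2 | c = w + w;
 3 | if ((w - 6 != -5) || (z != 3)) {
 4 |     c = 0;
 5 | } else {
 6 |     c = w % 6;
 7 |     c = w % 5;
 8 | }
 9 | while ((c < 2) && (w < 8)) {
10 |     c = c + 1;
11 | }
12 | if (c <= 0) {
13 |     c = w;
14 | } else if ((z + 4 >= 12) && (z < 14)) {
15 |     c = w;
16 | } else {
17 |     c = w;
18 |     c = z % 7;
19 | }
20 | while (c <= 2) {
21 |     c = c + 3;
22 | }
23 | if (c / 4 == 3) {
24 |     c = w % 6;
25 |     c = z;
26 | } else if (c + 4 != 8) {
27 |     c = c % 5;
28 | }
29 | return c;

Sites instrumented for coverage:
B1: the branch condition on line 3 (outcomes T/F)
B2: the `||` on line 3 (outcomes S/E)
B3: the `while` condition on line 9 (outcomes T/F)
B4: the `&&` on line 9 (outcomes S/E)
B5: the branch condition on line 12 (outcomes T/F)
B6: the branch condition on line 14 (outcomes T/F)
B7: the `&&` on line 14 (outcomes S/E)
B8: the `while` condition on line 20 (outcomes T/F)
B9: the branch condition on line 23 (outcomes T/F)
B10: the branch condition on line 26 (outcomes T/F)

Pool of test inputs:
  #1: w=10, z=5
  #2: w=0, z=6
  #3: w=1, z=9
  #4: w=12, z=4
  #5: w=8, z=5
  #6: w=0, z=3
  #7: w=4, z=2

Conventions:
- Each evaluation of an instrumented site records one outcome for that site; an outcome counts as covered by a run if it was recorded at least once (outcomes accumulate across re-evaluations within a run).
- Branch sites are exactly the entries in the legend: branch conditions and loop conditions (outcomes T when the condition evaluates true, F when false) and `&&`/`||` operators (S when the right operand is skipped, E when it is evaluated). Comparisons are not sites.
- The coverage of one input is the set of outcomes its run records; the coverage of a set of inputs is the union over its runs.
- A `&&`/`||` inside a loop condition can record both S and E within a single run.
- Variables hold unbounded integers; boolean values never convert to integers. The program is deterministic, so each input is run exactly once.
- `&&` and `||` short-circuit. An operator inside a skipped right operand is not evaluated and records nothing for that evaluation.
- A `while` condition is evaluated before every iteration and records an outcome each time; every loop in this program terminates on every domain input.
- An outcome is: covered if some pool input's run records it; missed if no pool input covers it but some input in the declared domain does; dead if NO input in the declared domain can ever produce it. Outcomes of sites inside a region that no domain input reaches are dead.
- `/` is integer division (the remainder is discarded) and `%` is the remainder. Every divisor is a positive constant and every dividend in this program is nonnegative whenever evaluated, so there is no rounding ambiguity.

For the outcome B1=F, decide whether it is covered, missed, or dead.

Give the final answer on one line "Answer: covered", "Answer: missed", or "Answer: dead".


no pool input records B1=F
but domain input (w=1, z=3) does record it -> reachable, so missed
Answer: missed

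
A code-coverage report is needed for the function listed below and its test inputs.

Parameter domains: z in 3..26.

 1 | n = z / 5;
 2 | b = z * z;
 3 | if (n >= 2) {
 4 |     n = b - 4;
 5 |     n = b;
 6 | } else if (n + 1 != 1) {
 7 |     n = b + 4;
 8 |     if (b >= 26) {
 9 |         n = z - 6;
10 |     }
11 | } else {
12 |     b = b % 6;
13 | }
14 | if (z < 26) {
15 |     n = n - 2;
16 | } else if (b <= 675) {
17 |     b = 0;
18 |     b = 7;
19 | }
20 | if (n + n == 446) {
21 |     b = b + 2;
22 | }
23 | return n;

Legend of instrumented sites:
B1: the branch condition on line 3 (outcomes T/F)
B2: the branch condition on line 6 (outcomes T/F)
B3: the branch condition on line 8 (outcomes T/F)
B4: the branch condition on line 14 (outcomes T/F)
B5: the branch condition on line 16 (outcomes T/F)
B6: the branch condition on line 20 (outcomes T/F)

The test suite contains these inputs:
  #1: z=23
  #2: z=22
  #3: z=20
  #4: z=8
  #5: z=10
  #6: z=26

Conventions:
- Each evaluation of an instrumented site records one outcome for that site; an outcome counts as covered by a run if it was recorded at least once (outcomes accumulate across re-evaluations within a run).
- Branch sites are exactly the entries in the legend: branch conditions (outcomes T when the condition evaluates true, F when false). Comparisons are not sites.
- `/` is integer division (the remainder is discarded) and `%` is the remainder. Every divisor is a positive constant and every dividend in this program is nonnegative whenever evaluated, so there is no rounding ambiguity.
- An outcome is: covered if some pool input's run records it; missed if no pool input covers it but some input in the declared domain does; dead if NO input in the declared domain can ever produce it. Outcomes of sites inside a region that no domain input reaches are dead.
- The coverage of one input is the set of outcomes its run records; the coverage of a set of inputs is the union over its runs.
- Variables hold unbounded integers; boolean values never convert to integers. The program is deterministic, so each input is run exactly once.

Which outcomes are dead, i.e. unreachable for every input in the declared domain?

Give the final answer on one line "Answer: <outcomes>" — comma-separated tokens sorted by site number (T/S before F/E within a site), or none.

running all 24 domain inputs and tallying outcomes:
  B5=T: never recorded by any domain input -> dead
  reachable outcomes have witnesses, e.g. B1=T (e.g. z=10), B1=F (e.g. z=3), B2=T (e.g. z=5), B2=F (e.g. z=3)

Answer: B5=T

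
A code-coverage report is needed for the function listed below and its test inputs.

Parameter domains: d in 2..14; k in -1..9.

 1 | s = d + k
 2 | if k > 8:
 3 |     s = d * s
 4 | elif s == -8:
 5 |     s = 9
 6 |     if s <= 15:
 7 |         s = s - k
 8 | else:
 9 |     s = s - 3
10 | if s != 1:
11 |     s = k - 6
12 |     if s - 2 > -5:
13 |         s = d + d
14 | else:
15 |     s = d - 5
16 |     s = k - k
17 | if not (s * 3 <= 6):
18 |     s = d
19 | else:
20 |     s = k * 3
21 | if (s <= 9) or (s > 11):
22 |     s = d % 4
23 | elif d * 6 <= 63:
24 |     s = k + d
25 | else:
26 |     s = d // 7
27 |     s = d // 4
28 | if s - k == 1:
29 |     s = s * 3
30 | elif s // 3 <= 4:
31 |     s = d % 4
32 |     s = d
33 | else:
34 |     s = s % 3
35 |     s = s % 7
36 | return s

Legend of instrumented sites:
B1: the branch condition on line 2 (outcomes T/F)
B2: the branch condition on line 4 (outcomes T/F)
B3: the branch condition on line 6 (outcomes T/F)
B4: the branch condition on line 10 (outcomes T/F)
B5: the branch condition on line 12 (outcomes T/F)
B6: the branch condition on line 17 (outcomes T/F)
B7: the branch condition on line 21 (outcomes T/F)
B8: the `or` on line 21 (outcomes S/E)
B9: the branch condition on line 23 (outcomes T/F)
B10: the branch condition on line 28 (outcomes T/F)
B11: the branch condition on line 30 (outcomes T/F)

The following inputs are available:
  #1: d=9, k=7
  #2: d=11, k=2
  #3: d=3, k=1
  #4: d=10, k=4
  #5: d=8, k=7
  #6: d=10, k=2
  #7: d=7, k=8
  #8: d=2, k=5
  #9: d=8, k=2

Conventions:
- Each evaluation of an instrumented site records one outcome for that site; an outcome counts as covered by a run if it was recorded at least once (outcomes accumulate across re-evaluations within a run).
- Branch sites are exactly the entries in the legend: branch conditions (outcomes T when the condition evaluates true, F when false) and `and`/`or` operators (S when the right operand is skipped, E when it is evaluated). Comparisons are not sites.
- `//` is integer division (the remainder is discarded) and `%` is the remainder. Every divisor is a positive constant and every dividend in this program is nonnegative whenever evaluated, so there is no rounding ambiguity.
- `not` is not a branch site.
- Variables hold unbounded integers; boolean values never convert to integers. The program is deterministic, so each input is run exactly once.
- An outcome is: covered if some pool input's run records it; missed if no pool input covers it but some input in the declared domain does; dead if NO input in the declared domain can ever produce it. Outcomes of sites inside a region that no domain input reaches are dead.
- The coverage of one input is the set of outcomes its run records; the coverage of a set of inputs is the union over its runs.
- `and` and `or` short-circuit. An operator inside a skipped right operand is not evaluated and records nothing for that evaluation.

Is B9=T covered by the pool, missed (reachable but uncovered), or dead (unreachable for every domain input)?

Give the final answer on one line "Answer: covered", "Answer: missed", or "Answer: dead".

B9=T is recorded by pool input(s) 4 -> covered

Answer: covered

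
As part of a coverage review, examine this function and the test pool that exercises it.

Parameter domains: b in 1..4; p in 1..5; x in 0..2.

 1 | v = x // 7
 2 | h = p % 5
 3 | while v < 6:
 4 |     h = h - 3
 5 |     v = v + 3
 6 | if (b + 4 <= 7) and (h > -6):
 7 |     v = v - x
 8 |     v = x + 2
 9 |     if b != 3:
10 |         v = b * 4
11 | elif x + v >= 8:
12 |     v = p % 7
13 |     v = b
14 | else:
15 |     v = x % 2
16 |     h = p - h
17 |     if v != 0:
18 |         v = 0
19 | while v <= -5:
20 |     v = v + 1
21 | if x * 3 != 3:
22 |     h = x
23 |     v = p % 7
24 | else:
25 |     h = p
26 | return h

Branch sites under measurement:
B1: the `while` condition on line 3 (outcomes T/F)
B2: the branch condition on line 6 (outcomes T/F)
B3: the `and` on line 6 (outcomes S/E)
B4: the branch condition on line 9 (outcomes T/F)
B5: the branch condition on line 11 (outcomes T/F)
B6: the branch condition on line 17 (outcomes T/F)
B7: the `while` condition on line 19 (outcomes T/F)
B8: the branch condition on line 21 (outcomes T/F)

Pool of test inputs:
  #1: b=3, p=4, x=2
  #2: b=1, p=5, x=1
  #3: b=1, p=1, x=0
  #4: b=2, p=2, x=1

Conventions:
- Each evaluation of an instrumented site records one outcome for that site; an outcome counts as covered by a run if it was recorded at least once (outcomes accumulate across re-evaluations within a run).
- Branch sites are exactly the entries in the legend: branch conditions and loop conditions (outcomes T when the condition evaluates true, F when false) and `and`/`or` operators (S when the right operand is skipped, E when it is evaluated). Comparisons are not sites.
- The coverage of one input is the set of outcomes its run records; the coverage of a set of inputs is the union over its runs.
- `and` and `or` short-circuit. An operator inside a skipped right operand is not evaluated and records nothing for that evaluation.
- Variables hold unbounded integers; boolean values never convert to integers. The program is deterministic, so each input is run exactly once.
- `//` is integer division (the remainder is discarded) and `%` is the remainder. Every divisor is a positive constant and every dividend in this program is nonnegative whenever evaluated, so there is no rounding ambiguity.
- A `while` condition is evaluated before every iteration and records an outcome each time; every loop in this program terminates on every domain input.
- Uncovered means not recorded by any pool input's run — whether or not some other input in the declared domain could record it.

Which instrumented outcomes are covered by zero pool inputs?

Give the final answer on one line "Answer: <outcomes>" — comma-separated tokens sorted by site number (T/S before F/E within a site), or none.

run #1 (b=3, p=4, x=2) records B1=T, B1=F, B2=T, B3=E, B4=F, B7=F, B8=T
run #2 (b=1, p=5, x=1) records B1=T, B1=F, B2=F, B3=E, B5=F, B6=T, B7=F, B8=F
run #3 (b=1, p=1, x=0) records B1=T, B1=F, B2=T, B3=E, B4=T, B7=F, B8=T
run #4 (b=2, p=2, x=1) records B1=T, B1=F, B2=T, B3=E, B4=T, B7=F, B8=F
union over the pool: B1=T, B1=F, B2=T, B2=F, B3=E, B4=T, B4=F, B5=F, B6=T, B7=F, B8=T, B8=F
uncovered (4 of 16): B3=S, B5=T, B6=F, B7=T

Answer: B3=S, B5=T, B6=F, B7=T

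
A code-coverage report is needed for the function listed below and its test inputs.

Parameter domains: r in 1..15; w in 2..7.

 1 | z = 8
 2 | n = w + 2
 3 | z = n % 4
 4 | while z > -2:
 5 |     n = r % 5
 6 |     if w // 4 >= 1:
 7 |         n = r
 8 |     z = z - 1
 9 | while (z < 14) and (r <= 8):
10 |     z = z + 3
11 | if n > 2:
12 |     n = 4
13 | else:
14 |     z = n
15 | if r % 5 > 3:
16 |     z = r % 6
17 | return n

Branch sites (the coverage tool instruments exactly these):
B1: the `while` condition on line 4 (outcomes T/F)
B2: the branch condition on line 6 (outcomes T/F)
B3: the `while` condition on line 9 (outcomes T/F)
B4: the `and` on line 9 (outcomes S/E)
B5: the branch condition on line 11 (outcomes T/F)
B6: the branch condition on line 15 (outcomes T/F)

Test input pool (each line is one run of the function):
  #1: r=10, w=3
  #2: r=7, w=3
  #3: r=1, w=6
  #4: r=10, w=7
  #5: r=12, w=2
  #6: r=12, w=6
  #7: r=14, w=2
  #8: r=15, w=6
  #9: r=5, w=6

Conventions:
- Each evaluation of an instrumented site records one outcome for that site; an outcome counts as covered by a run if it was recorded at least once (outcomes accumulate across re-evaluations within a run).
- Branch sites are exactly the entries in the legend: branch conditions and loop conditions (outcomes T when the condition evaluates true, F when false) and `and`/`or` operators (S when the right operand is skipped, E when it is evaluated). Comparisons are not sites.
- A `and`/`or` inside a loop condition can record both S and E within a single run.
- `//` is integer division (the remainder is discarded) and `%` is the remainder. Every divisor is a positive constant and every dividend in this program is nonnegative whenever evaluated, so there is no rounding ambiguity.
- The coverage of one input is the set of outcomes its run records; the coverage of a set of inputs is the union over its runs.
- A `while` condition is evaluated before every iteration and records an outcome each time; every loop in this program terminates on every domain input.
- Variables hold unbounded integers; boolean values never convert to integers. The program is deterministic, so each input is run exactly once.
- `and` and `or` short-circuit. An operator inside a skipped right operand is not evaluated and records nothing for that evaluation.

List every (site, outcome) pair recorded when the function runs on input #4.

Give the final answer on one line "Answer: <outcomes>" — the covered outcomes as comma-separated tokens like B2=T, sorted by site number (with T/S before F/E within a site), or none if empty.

Simulating input #4 (r=10, w=7) step by step:
  B1->T, B2->T, B1->T, B2->T, B1->T, B2->T, B1->F, B4->E, B3->F, B5->T
  B6->F
as a set, this run covers: B1=T, B1=F, B2=T, B3=F, B4=E, B5=T, B6=F

Answer: B1=T, B1=F, B2=T, B3=F, B4=E, B5=T, B6=F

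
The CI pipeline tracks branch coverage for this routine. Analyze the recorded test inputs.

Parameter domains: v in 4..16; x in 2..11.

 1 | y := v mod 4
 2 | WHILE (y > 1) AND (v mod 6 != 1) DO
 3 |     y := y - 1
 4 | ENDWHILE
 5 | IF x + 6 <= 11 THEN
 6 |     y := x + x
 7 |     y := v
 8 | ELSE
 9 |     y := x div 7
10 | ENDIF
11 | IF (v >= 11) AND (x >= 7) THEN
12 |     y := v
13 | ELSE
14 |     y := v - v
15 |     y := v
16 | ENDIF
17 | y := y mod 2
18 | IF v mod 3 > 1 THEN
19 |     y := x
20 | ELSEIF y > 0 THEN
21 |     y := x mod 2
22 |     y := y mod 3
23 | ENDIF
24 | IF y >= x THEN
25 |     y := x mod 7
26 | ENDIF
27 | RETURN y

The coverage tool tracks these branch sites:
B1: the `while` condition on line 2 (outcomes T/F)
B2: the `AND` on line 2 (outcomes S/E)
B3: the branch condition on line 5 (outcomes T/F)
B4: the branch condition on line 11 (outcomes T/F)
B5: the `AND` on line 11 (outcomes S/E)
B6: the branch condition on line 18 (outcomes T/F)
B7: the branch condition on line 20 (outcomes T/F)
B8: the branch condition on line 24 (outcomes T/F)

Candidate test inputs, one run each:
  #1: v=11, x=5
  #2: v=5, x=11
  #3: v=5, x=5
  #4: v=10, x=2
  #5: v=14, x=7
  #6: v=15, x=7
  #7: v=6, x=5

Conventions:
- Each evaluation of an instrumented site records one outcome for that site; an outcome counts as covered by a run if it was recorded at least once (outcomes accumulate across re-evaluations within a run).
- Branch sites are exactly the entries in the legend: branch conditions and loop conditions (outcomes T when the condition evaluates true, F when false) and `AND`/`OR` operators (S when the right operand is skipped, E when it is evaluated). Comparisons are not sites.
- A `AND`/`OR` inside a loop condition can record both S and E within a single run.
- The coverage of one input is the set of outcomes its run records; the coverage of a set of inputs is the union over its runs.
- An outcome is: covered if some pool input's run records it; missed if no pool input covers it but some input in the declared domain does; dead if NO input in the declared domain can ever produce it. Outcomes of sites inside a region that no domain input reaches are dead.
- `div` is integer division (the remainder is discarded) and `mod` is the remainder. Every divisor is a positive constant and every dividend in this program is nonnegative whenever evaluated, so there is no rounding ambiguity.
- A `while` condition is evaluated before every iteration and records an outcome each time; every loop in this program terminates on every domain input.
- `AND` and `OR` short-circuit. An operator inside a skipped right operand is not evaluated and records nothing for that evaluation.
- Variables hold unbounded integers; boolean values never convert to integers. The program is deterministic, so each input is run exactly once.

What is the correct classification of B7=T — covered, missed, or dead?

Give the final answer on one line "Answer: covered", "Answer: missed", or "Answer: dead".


B7=T is recorded by pool input(s) 6 -> covered
Answer: covered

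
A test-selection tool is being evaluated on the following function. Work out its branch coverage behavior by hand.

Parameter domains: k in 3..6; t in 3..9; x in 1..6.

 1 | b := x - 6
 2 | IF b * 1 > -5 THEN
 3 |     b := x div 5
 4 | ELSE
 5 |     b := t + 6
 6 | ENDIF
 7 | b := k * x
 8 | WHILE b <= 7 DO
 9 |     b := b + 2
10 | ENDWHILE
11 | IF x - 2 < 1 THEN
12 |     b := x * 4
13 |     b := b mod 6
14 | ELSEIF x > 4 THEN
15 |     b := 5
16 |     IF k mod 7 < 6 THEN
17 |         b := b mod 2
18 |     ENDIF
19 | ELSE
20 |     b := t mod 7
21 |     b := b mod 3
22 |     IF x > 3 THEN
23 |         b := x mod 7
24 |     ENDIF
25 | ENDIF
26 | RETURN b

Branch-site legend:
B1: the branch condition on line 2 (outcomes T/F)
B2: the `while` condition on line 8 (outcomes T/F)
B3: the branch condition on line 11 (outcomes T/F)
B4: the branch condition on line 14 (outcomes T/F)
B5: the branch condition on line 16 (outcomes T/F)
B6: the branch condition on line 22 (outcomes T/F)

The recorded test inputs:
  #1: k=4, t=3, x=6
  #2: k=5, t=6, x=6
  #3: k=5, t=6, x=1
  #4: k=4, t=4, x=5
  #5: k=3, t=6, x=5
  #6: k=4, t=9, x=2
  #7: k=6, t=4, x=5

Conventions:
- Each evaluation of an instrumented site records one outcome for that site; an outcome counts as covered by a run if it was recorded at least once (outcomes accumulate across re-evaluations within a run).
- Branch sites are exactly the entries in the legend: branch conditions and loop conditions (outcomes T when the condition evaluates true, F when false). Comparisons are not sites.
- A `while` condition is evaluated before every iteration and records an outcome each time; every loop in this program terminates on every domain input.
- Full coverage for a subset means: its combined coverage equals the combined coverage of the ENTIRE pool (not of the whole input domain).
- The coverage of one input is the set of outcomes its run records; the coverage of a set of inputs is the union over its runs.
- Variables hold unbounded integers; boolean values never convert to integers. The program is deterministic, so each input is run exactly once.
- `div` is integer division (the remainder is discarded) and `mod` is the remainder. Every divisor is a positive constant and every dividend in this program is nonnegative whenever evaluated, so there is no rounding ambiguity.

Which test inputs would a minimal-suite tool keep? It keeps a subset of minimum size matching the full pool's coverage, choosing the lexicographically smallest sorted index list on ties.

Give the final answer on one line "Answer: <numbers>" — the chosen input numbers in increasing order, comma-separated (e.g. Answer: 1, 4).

run #1 (k=4, t=3, x=6) runs B1->T, B2->F, B3->F, B4->T, B5->T; records B1=T, B2=F, B3=F, B4=T, B5=T
run #2 (k=5, t=6, x=6) runs B1->T, B2->F, B3->F, B4->T, B5->T; records B1=T, B2=F, B3=F, B4=T, B5=T
run #3 (k=5, t=6, x=1) runs B1->F, B2->T, B2->T, B2->F, B3->T; records B1=F, B2=T, B2=F, B3=T
run #4 (k=4, t=4, x=5) runs B1->T, B2->F, B3->F, B4->T, B5->T; records B1=T, B2=F, B3=F, B4=T, B5=T
run #5 (k=3, t=6, x=5) runs B1->T, B2->F, B3->F, B4->T, B5->T; records B1=T, B2=F, B3=F, B4=T, B5=T
run #6 (k=4, t=9, x=2) runs B1->T, B2->F, B3->T; records B1=T, B2=F, B3=T
run #7 (k=6, t=4, x=5) runs B1->T, B2->F, B3->F, B4->T, B5->F; records B1=T, B2=F, B3=F, B4=T, B5=F
together the pool reaches 9 outcomes: B1=T, B1=F, B2=T, B2=F, B3=T, B3=F, B4=T, B5=T, B5=F
every size-1 subset falls short of the 9 outcomes (best: 5/9)
every size-2 subset falls short of the 9 outcomes (best: 8/9)
the canonical winner is {1, 3, 7}: size 3, full 9-outcome coverage, earliest index list among size-3 covers

Answer: 1, 3, 7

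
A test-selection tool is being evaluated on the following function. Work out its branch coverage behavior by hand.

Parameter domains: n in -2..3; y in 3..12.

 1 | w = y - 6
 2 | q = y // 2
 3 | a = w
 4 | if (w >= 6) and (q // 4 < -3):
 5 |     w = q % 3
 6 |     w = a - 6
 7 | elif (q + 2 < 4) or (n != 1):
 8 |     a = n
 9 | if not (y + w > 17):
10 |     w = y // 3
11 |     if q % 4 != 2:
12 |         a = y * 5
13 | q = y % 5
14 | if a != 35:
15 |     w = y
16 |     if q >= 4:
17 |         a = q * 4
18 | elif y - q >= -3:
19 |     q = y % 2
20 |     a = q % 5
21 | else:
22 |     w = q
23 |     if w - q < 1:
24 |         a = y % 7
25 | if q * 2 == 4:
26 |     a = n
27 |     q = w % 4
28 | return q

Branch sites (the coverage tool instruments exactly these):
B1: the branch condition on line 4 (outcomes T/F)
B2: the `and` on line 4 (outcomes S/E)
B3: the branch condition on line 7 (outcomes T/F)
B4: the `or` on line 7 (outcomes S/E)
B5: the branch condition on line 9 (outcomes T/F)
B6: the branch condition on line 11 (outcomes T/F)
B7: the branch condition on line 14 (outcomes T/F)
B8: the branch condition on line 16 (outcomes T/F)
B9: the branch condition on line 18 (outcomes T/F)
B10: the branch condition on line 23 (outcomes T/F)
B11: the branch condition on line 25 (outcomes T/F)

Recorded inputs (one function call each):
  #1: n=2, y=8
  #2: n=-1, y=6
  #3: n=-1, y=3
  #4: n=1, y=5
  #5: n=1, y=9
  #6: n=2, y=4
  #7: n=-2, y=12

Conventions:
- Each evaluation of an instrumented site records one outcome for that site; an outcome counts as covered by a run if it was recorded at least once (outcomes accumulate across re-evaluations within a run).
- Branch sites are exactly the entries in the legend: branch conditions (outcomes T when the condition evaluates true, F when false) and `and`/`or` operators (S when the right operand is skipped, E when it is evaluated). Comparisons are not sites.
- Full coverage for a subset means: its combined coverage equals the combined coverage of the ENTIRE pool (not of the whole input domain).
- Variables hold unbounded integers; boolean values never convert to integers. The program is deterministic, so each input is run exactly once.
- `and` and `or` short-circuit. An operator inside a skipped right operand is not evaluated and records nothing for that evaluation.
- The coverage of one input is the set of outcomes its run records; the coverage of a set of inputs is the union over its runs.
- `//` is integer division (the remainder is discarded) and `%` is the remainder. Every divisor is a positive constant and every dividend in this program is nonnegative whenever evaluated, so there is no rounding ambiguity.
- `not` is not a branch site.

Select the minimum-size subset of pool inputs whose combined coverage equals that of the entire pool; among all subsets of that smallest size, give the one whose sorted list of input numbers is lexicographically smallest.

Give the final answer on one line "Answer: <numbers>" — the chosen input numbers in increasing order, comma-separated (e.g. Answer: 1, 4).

test 1 (n=2, y=8) hits B1=F, B2=S, B3=T, B4=E, B5=T, B6=T, B7=T, B8=F, B11=F
test 2 (n=-1, y=6) hits B1=F, B2=S, B3=T, B4=E, B5=T, B6=T, B7=T, B8=F, B11=F
test 3 (n=-1, y=3) hits B1=F, B2=S, B3=T, B4=S, B5=T, B6=T, B7=T, B8=F, B11=F
test 4 (n=1, y=5) hits B1=F, B2=S, B3=F, B4=E, B5=T, B6=F, B7=T, B8=F, B11=F
test 5 (n=1, y=9) hits B1=F, B2=S, B3=F, B4=E, B5=T, B6=T, B7=T, B8=T, B11=F
test 6 (n=2, y=4) hits B1=F, B2=S, B3=T, B4=E, B5=T, B6=F, B7=T, B8=T, B11=F
test 7 (n=-2, y=12) hits B1=F, B2=E, B3=T, B4=E, B5=F, B7=T, B8=F, B11=T
the full pool covers 16 outcomes: B1=F, B2=S, B2=E, B3=T, B3=F, B4=S, B4=E, B5=T, B5=F, B6=T, B6=F, B7=T, B8=T, B8=F, B11=T, B11=F
every size-1 subset falls short of the 16 outcomes (best: 9/16)
every size-2 subset falls short of the 16 outcomes (best: 14/16)
every size-3 subset falls short of the 16 outcomes (best: 15/16)
size 4: inputs {3, 4, 5, 7} cover all 16 outcomes, and no lexicographically smaller subset of this size does

Answer: 3, 4, 5, 7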